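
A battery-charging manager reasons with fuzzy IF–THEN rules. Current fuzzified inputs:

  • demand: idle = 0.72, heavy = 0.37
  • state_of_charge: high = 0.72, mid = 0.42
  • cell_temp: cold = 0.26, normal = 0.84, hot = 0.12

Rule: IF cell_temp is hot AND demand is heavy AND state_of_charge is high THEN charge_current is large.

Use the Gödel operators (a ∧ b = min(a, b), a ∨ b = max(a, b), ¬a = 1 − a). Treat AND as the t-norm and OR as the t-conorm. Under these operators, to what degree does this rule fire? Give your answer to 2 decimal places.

firing strength: hot=0.12, heavy=0.37, high=0.72; AND[min(a, b)] → w = 0.12

0.12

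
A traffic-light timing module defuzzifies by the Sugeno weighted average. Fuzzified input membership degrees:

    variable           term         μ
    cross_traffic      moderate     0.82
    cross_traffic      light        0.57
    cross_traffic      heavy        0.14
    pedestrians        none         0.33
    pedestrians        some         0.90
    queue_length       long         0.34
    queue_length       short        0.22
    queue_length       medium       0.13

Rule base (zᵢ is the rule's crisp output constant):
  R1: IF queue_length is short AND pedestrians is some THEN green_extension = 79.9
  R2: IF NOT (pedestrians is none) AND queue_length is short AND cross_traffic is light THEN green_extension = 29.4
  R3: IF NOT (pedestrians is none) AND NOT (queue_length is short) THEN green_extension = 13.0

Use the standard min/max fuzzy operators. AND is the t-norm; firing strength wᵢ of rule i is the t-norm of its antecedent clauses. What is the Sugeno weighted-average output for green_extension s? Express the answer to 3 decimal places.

R1 (z=79.9): short=0.22, some=0.90; AND[min(a, b)] → w = 0.22
R2 (z=29.4): ¬none=1−0.33=0.67, short=0.22, light=0.57; AND[min(a, b)] → w = 0.22
R3 (z=13.0): ¬none=1−0.33=0.67, ¬short=1−0.22=0.78; AND[min(a, b)] → w = 0.67
Weighted average = (0.22·79.9 + 0.22·29.4 + 0.67·13.0) / (0.22 + 0.22 + 0.67)
  = 32.7560 / 1.1100 = 29.510

29.510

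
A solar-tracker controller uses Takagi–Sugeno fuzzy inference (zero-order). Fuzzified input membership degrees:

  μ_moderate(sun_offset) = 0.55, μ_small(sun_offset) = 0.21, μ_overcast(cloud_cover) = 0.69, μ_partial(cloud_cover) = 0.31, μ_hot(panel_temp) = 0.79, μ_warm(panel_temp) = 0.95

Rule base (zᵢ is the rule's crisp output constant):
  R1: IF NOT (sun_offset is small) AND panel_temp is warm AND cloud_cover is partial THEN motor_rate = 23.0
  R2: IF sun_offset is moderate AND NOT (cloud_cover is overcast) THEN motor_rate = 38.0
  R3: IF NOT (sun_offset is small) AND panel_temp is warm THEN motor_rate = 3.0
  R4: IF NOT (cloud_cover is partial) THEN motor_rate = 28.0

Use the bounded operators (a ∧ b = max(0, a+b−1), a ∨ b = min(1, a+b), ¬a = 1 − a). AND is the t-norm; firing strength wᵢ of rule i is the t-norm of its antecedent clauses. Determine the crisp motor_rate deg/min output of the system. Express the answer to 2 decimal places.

15.33

R1 (z=23.0): ¬small=1−0.21=0.79, warm=0.95, partial=0.31; AND[max(0, a+b−1)] → w = 0.05
R2 (z=38.0): moderate=0.55, ¬overcast=1−0.69=0.31; AND[max(0, a+b−1)] → w = 0.00
R3 (z=3.0): ¬small=1−0.21=0.79, warm=0.95; AND[max(0, a+b−1)] → w = 0.74
R4 (z=28.0): ¬partial=1−0.31=0.69 → w = 0.69
Weighted average = (0.05·23.0 + 0.00·38.0 + 0.74·3.0 + 0.69·28.0) / (0.05 + 0.00 + 0.74 + 0.69)
  = 22.6900 / 1.4800 = 15.33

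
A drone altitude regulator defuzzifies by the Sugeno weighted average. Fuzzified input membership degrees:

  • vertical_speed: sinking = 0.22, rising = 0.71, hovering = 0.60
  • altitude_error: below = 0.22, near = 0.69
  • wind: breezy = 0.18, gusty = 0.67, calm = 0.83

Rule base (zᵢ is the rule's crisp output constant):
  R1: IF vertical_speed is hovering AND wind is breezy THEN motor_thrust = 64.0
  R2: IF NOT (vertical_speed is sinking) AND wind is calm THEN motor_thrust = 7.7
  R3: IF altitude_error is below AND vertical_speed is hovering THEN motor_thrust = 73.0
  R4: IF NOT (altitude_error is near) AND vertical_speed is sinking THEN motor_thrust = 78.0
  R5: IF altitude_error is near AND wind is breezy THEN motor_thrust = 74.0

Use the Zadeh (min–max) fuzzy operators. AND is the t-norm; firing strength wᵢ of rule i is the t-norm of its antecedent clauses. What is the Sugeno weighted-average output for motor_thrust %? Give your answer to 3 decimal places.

40.548

R1 (z=64.0): hovering=0.60, breezy=0.18; AND[min(a, b)] → w = 0.18
R2 (z=7.7): ¬sinking=1−0.22=0.78, calm=0.83; AND[min(a, b)] → w = 0.78
R3 (z=73.0): below=0.22, hovering=0.60; AND[min(a, b)] → w = 0.22
R4 (z=78.0): ¬near=1−0.69=0.31, sinking=0.22; AND[min(a, b)] → w = 0.22
R5 (z=74.0): near=0.69, breezy=0.18; AND[min(a, b)] → w = 0.18
Weighted average = (0.18·64.0 + 0.78·7.7 + 0.22·73.0 + 0.22·78.0 + 0.18·74.0) / (0.18 + 0.78 + 0.22 + 0.22 + 0.18)
  = 64.0660 / 1.5800 = 40.548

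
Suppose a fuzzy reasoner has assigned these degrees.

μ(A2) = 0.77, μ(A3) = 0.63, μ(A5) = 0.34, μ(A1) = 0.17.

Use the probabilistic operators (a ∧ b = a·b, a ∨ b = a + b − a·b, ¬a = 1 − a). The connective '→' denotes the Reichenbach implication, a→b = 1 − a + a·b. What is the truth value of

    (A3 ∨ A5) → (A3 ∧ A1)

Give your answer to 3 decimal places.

0.325

A3 ∨ A5 = a + b − a·b on (0.6300, 0.3400) = 0.7558
A3 ∧ A1 = a·b on (0.6300, 0.1700) = 0.1071
(A3 ∨ A5) → (A3 ∧ A1)  [Reichenbach: 1 − a + a·b] with a=0.7558, b=0.1071 → 0.3251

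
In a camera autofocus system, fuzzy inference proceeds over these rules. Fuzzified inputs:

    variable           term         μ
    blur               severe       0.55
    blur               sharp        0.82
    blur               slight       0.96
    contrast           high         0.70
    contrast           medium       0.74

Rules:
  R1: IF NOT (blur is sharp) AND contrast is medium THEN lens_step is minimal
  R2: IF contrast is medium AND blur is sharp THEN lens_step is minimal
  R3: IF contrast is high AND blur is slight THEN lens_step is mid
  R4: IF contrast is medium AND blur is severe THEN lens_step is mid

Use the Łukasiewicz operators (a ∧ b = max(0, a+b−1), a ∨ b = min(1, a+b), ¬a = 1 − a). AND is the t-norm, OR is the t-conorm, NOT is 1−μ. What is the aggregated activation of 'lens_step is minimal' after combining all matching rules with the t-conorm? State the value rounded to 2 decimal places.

R1: ¬sharp=1−0.82=0.18, medium=0.74; AND[max(0, a+b−1)] → w = 0.00
R2: medium=0.74, sharp=0.82; AND[max(0, a+b−1)] → w = 0.56
R3: high=0.70, slight=0.96; AND[max(0, a+b−1)] → w = 0.66
R4: medium=0.74, severe=0.55; AND[max(0, a+b−1)] → w = 0.29
Rules with consequent 'minimal': {R1, R2} → strengths 0.00, 0.56
Aggregate via t-conorm [min(1, a+b)]: 0.56

0.56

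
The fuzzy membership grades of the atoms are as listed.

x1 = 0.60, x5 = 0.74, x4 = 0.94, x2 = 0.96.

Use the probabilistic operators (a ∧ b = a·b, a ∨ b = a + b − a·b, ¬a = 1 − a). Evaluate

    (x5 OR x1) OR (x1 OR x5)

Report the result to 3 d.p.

x5 OR x1 = a + b − a·b on (0.7400, 0.6000) = 0.8960
x1 OR x5 = a + b − a·b on (0.6000, 0.7400) = 0.8960
(x5 OR x1) OR (x1 OR x5) = a + b − a·b on (0.8960, 0.8960) = 0.9892

0.989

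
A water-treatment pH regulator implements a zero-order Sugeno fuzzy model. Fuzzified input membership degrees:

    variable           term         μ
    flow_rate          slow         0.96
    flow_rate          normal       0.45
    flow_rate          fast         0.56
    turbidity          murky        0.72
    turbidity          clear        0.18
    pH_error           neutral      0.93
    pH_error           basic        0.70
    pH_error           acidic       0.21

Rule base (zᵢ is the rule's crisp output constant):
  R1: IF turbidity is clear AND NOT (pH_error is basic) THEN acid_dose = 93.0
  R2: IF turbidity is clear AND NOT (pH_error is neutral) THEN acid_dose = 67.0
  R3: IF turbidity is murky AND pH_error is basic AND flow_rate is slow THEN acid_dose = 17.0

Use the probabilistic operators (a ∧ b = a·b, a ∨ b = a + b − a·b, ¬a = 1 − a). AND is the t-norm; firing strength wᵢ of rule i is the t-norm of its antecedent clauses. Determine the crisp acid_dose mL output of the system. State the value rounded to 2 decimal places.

R1 (z=93.0): clear=0.18, ¬basic=1−0.70=0.30; AND[a·b] → w = 0.0540
R2 (z=67.0): clear=0.18, ¬neutral=1−0.93=0.07; AND[a·b] → w = 0.0126
R3 (z=17.0): murky=0.72, basic=0.70, slow=0.96; AND[a·b] → w = 0.4838
Weighted average = (0.0540·93.0 + 0.0126·67.0 + 0.4838·17.0) / (0.0540 + 0.0126 + 0.4838)
  = 14.0915 / 0.5504 = 25.60

25.60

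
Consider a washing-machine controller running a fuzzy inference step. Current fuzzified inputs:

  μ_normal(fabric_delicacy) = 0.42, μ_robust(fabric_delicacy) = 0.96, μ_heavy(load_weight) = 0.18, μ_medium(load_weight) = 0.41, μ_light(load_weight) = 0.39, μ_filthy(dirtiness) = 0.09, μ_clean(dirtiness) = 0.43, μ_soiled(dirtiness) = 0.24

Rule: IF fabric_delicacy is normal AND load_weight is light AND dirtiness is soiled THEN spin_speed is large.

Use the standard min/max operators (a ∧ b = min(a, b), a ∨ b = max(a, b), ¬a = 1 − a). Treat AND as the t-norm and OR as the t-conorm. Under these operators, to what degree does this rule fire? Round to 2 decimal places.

firing strength: normal=0.42, light=0.39, soiled=0.24; AND[min(a, b)] → w = 0.24

0.24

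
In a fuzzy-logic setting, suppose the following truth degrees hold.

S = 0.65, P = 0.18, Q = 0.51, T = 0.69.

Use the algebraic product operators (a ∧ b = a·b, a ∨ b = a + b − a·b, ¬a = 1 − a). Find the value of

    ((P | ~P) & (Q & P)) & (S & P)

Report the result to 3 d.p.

0.009

~P = 1 − 0.1800 = 0.8200
P | ~P = a + b − a·b on (0.1800, 0.8200) = 0.8524
Q & P = a·b on (0.5100, 0.1800) = 0.0918
(P | ~P) & (Q & P) = a·b on (0.8524, 0.0918) = 0.0783
S & P = a·b on (0.6500, 0.1800) = 0.1170
((P | ~P) & (Q & P)) & (S & P) = a·b on (0.0783, 0.1170) = 0.0092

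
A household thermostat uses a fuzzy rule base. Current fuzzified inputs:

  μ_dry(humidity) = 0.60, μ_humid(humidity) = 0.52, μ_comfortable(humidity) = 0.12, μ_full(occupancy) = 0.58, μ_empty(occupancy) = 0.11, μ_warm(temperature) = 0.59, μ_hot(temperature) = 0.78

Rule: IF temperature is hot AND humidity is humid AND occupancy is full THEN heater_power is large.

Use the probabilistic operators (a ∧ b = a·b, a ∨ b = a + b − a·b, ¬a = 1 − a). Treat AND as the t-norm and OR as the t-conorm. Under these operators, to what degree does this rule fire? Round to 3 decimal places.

0.235

firing strength: hot=0.78, humid=0.52, full=0.58; AND[a·b] → w = 0.2352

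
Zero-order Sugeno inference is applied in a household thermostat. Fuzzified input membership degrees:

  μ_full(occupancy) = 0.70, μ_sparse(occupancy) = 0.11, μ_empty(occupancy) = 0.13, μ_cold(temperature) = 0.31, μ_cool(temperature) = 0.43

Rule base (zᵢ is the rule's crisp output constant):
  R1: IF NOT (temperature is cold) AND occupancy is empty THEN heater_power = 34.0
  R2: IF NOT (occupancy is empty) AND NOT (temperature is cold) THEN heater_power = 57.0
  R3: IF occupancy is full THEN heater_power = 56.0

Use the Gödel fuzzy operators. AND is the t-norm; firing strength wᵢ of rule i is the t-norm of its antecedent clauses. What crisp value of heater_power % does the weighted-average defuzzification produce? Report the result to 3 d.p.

54.572

R1 (z=34.0): ¬cold=1−0.31=0.69, empty=0.13; AND[min(a, b)] → w = 0.13
R2 (z=57.0): ¬empty=1−0.13=0.87, ¬cold=1−0.31=0.69; AND[min(a, b)] → w = 0.69
R3 (z=56.0): full=0.70 → w = 0.70
Weighted average = (0.13·34.0 + 0.69·57.0 + 0.70·56.0) / (0.13 + 0.69 + 0.70)
  = 82.9500 / 1.5200 = 54.572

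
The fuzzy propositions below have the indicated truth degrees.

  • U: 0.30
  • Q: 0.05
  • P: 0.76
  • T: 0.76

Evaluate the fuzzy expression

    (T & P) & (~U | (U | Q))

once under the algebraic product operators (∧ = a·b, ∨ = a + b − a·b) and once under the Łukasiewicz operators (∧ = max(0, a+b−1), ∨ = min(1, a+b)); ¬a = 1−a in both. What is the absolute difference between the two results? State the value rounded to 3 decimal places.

0.058

Under algebraic product:
  T & P = a·b on (0.7600, 0.7600) = 0.5776
  ~U = 1 − 0.3000 = 0.7000
  U | Q = a + b − a·b on (0.3000, 0.0500) = 0.3350
  ~U | (U | Q) = a + b − a·b on (0.7000, 0.3350) = 0.8005
  (T & P) & (~U | (U | Q)) = a·b on (0.5776, 0.8005) = 0.4624
  → value = 0.4624
Under Łukasiewicz:
  T & P = max(0, a+b−1) on (0.76, 0.76) = 0.52
  ~U = 1 − 0.30 = 0.70
  U | Q = min(1, a+b) on (0.30, 0.05) = 0.35
  ~U | (U | Q) = min(1, a+b) on (0.70, 0.35) = 1.00
  (T & P) & (~U | (U | Q)) = max(0, a+b−1) on (0.52, 1.00) = 0.52
  → value = 0.5200
|0.4624 − 0.5200| = 0.058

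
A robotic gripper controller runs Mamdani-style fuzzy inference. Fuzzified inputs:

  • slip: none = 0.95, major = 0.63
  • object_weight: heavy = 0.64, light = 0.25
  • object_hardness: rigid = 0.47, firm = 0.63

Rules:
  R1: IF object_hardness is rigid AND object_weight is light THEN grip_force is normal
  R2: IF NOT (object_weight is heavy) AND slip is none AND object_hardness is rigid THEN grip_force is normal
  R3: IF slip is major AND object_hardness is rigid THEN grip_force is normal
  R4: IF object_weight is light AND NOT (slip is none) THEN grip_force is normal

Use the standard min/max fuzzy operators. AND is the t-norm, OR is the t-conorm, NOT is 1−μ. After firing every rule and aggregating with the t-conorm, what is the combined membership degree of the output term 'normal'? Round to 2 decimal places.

0.47

R1: rigid=0.47, light=0.25; AND[min(a, b)] → w = 0.25
R2: ¬heavy=1−0.64=0.36, none=0.95, rigid=0.47; AND[min(a, b)] → w = 0.36
R3: major=0.63, rigid=0.47; AND[min(a, b)] → w = 0.47
R4: light=0.25, ¬none=1−0.95=0.05; AND[min(a, b)] → w = 0.05
Rules with consequent 'normal': {R1, R2, R3, R4} → strengths 0.25, 0.36, 0.47, 0.05
Aggregate via t-conorm [max(a, b)]: 0.47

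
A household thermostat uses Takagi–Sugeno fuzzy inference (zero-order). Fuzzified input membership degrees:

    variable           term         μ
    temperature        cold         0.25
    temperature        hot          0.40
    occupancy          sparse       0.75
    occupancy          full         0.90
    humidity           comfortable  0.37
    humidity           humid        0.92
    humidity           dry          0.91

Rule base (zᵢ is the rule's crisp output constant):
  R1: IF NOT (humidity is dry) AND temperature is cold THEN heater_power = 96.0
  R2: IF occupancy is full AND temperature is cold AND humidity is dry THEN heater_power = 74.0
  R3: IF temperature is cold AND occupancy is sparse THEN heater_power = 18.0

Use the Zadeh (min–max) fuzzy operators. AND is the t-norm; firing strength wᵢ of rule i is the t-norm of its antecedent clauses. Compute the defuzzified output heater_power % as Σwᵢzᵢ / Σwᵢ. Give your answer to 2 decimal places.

R1 (z=96.0): ¬dry=1−0.91=0.09, cold=0.25; AND[min(a, b)] → w = 0.09
R2 (z=74.0): full=0.90, cold=0.25, dry=0.91; AND[min(a, b)] → w = 0.25
R3 (z=18.0): cold=0.25, sparse=0.75; AND[min(a, b)] → w = 0.25
Weighted average = (0.09·96.0 + 0.25·74.0 + 0.25·18.0) / (0.09 + 0.25 + 0.25)
  = 31.6400 / 0.5900 = 53.63

53.63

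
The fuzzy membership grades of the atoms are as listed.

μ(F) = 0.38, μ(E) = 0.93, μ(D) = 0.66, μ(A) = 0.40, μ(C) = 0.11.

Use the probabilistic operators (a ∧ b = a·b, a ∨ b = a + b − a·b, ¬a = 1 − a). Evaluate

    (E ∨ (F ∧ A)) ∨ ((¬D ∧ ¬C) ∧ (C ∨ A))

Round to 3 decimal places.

0.949

F ∧ A = a·b on (0.3800, 0.4000) = 0.1520
E ∨ (F ∧ A) = a + b − a·b on (0.9300, 0.1520) = 0.9406
¬D = 1 − 0.6600 = 0.3400
¬C = 1 − 0.1100 = 0.8900
¬D ∧ ¬C = a·b on (0.3400, 0.8900) = 0.3026
C ∨ A = a + b − a·b on (0.1100, 0.4000) = 0.4660
(¬D ∧ ¬C) ∧ (C ∨ A) = a·b on (0.3026, 0.4660) = 0.1410
(E ∨ (F ∧ A)) ∨ ((¬D ∧ ¬C) ∧ (C ∨ A)) = a + b − a·b on (0.9406, 0.1410) = 0.9490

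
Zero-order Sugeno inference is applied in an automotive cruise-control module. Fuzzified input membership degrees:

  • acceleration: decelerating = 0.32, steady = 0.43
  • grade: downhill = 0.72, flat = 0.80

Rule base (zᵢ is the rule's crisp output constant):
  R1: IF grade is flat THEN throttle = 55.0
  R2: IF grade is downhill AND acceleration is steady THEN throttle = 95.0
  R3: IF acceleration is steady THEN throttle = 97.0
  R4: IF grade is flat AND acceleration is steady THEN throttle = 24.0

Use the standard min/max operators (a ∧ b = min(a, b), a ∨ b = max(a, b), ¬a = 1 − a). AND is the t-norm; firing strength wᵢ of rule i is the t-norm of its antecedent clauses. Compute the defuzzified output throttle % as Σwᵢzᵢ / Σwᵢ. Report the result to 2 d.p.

65.49

R1 (z=55.0): flat=0.80 → w = 0.80
R2 (z=95.0): downhill=0.72, steady=0.43; AND[min(a, b)] → w = 0.43
R3 (z=97.0): steady=0.43 → w = 0.43
R4 (z=24.0): flat=0.80, steady=0.43; AND[min(a, b)] → w = 0.43
Weighted average = (0.80·55.0 + 0.43·95.0 + 0.43·97.0 + 0.43·24.0) / (0.80 + 0.43 + 0.43 + 0.43)
  = 136.8800 / 2.0900 = 65.49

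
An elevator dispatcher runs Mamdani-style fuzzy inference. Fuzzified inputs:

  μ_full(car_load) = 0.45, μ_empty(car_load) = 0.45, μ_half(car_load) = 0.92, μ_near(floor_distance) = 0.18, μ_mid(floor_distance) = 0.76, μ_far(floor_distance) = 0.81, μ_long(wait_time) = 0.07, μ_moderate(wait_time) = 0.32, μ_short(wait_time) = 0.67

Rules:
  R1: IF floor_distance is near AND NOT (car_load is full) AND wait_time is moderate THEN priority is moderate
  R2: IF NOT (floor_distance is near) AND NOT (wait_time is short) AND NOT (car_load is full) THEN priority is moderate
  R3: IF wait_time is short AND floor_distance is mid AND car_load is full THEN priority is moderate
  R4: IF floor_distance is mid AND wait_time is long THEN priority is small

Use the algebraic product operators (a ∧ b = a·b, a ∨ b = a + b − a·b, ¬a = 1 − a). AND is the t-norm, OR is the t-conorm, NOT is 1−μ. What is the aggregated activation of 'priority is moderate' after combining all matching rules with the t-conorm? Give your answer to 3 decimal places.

0.365

R1: near=0.18, ¬full=1−0.45=0.55, moderate=0.32; AND[a·b] → w = 0.0317
R2: ¬near=1−0.18=0.82, ¬short=1−0.67=0.33, ¬full=1−0.45=0.55; AND[a·b] → w = 0.1488
R3: short=0.67, mid=0.76, full=0.45; AND[a·b] → w = 0.2291
R4: mid=0.76, long=0.07; AND[a·b] → w = 0.0532
Rules with consequent 'moderate': {R1, R2, R3} → strengths 0.0317, 0.1488, 0.2291
Aggregate via t-conorm [a + b − a·b]: 0.3647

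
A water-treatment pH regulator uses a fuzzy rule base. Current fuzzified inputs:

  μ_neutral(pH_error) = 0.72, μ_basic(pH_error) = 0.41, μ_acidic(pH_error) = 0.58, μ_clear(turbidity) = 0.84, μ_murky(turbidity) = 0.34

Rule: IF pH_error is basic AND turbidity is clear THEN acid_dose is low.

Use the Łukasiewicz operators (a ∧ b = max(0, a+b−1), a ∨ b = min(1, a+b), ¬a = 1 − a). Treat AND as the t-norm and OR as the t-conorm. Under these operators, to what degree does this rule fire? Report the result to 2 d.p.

0.25

firing strength: basic=0.41, clear=0.84; AND[max(0, a+b−1)] → w = 0.25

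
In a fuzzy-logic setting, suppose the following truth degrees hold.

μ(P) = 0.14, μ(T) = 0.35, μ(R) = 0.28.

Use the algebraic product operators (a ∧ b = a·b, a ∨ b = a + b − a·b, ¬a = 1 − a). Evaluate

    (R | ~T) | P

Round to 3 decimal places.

~T = 1 − 0.3500 = 0.6500
R | ~T = a + b − a·b on (0.2800, 0.6500) = 0.7480
(R | ~T) | P = a + b − a·b on (0.7480, 0.1400) = 0.7833

0.783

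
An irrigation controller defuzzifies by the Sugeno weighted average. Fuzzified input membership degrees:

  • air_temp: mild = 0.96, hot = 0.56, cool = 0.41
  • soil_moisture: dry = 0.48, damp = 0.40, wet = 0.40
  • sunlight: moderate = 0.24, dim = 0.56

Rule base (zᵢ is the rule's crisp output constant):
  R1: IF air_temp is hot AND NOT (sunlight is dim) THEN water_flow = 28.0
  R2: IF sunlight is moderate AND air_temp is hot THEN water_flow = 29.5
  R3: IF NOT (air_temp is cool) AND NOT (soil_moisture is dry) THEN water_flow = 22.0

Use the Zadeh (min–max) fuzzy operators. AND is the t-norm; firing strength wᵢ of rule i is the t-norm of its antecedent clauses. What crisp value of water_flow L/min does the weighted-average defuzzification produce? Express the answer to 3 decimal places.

R1 (z=28.0): hot=0.56, ¬dim=1−0.56=0.44; AND[min(a, b)] → w = 0.44
R2 (z=29.5): moderate=0.24, hot=0.56; AND[min(a, b)] → w = 0.24
R3 (z=22.0): ¬cool=1−0.41=0.59, ¬dry=1−0.48=0.52; AND[min(a, b)] → w = 0.52
Weighted average = (0.44·28.0 + 0.24·29.5 + 0.52·22.0) / (0.44 + 0.24 + 0.52)
  = 30.8400 / 1.2000 = 25.700

25.700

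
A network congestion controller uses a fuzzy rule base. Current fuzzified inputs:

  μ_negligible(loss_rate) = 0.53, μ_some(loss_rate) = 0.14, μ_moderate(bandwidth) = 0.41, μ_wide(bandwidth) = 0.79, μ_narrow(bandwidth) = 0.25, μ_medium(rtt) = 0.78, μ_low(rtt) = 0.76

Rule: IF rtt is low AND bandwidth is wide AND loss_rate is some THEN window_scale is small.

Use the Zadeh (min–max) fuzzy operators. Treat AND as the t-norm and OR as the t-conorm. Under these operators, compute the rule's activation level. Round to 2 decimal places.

firing strength: low=0.76, wide=0.79, some=0.14; AND[min(a, b)] → w = 0.14

0.14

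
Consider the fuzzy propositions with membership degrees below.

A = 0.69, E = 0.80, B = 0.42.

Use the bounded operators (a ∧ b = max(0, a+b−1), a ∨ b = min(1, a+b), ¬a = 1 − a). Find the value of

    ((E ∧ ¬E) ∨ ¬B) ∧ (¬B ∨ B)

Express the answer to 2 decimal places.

¬E = 1 − 0.80 = 0.20
E ∧ ¬E = max(0, a+b−1) on (0.80, 0.20) = 0.00
¬B = 1 − 0.42 = 0.58
(E ∧ ¬E) ∨ ¬B = min(1, a+b) on (0.00, 0.58) = 0.58
¬B = 1 − 0.42 = 0.58
¬B ∨ B = min(1, a+b) on (0.58, 0.42) = 1.00
((E ∧ ¬E) ∨ ¬B) ∧ (¬B ∨ B) = max(0, a+b−1) on (0.58, 1.00) = 0.58

0.58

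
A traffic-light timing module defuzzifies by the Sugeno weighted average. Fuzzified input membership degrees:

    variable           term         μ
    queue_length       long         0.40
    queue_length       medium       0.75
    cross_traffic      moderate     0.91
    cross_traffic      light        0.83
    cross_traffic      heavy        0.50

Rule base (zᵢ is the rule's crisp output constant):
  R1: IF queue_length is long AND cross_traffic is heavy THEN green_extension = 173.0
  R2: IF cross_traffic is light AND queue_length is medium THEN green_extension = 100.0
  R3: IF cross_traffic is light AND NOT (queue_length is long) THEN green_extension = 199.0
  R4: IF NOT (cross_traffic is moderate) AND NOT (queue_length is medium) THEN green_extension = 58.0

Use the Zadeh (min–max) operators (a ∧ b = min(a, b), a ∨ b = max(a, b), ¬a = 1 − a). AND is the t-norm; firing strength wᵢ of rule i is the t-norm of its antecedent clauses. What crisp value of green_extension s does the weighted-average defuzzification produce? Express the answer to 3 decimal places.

R1 (z=173.0): long=0.40, heavy=0.50; AND[min(a, b)] → w = 0.40
R2 (z=100.0): light=0.83, medium=0.75; AND[min(a, b)] → w = 0.75
R3 (z=199.0): light=0.83, ¬long=1−0.40=0.60; AND[min(a, b)] → w = 0.60
R4 (z=58.0): ¬moderate=1−0.91=0.09, ¬medium=1−0.75=0.25; AND[min(a, b)] → w = 0.09
Weighted average = (0.40·173.0 + 0.75·100.0 + 0.60·199.0 + 0.09·58.0) / (0.40 + 0.75 + 0.60 + 0.09)
  = 268.8200 / 1.8400 = 146.098

146.098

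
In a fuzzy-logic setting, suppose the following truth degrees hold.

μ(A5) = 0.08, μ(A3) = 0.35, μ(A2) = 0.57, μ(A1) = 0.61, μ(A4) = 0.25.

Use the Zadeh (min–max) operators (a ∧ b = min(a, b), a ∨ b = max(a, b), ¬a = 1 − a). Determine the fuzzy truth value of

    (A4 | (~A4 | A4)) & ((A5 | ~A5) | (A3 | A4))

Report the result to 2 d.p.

0.75

~A4 = 1 − 0.25 = 0.75
~A4 | A4 = max(a, b) on (0.75, 0.25) = 0.75
A4 | (~A4 | A4) = max(a, b) on (0.25, 0.75) = 0.75
~A5 = 1 − 0.08 = 0.92
A5 | ~A5 = max(a, b) on (0.08, 0.92) = 0.92
A3 | A4 = max(a, b) on (0.35, 0.25) = 0.35
(A5 | ~A5) | (A3 | A4) = max(a, b) on (0.92, 0.35) = 0.92
(A4 | (~A4 | A4)) & ((A5 | ~A5) | (A3 | A4)) = min(a, b) on (0.75, 0.92) = 0.75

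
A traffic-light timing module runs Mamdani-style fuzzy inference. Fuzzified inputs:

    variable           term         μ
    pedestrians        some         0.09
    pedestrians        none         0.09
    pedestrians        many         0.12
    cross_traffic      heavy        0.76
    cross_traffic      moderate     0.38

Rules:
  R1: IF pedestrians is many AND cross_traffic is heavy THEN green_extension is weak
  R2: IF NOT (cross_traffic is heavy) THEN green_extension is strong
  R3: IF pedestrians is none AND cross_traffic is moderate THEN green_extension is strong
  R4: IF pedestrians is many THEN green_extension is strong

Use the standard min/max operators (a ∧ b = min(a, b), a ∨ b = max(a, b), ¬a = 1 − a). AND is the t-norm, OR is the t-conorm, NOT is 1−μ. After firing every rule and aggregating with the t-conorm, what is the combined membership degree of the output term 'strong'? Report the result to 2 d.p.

R1: many=0.12, heavy=0.76; AND[min(a, b)] → w = 0.12
R2: ¬heavy=1−0.76=0.24 → w = 0.24
R3: none=0.09, moderate=0.38; AND[min(a, b)] → w = 0.09
R4: many=0.12 → w = 0.12
Rules with consequent 'strong': {R2, R3, R4} → strengths 0.24, 0.09, 0.12
Aggregate via t-conorm [max(a, b)]: 0.24

0.24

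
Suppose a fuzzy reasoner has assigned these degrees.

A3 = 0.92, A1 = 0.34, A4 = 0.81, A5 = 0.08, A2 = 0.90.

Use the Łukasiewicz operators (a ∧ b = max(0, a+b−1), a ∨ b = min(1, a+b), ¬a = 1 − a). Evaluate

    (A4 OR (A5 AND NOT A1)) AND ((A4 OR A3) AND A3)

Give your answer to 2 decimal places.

0.73

NOT A1 = 1 − 0.34 = 0.66
A5 AND NOT A1 = max(0, a+b−1) on (0.08, 0.66) = 0.00
A4 OR (A5 AND NOT A1) = min(1, a+b) on (0.81, 0.00) = 0.81
A4 OR A3 = min(1, a+b) on (0.81, 0.92) = 1.00
(A4 OR A3) AND A3 = max(0, a+b−1) on (1.00, 0.92) = 0.92
(A4 OR (A5 AND NOT A1)) AND ((A4 OR A3) AND A3) = max(0, a+b−1) on (0.81, 0.92) = 0.73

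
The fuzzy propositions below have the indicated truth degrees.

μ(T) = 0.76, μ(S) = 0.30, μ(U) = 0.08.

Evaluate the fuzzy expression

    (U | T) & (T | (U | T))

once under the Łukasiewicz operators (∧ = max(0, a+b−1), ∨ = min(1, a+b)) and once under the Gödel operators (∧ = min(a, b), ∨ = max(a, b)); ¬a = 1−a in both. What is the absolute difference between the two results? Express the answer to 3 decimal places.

Under Łukasiewicz:
  U | T = min(1, a+b) on (0.08, 0.76) = 0.84
  U | T = min(1, a+b) on (0.08, 0.76) = 0.84
  T | (U | T) = min(1, a+b) on (0.76, 0.84) = 1.00
  (U | T) & (T | (U | T)) = max(0, a+b−1) on (0.84, 1.00) = 0.84
  → value = 0.8400
Under Gödel:
  U | T = max(a, b) on (0.08, 0.76) = 0.76
  U | T = max(a, b) on (0.08, 0.76) = 0.76
  T | (U | T) = max(a, b) on (0.76, 0.76) = 0.76
  (U | T) & (T | (U | T)) = min(a, b) on (0.76, 0.76) = 0.76
  → value = 0.7600
|0.8400 − 0.7600| = 0.080

0.080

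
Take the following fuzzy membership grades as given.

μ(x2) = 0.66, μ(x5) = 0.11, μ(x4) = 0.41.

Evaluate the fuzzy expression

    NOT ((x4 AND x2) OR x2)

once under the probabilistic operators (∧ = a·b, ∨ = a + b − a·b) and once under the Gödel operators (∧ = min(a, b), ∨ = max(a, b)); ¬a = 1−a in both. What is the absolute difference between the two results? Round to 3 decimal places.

Under probabilistic:
  x4 AND x2 = a·b on (0.4100, 0.6600) = 0.2706
  (x4 AND x2) OR x2 = a + b − a·b on (0.2706, 0.6600) = 0.7520
  NOT ((x4 AND x2) OR x2) = 1 − 0.7520 = 0.2480
  → value = 0.2480
Under Gödel:
  x4 AND x2 = min(a, b) on (0.41, 0.66) = 0.41
  (x4 AND x2) OR x2 = max(a, b) on (0.41, 0.66) = 0.66
  NOT ((x4 AND x2) OR x2) = 1 − 0.66 = 0.34
  → value = 0.3400
|0.2480 − 0.3400| = 0.092

0.092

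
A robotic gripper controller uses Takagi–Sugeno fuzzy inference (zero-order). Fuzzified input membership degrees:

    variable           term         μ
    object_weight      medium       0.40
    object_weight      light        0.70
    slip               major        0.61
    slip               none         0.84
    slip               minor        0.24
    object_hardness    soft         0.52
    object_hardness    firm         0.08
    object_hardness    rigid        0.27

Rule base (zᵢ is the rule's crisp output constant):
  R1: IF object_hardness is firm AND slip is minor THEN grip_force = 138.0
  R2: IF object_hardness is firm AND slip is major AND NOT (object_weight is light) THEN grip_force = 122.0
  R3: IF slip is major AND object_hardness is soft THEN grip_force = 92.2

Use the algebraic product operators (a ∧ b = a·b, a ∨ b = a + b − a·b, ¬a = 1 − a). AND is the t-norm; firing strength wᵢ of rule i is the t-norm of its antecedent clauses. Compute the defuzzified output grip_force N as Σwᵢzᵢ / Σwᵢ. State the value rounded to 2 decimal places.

R1 (z=138.0): firm=0.08, minor=0.24; AND[a·b] → w = 0.0192
R2 (z=122.0): firm=0.08, major=0.61, ¬light=1−0.70=0.30; AND[a·b] → w = 0.0146
R3 (z=92.2): major=0.61, soft=0.52; AND[a·b] → w = 0.3172
Weighted average = (0.0192·138.0 + 0.0146·122.0 + 0.3172·92.2) / (0.0192 + 0.0146 + 0.3172)
  = 33.6815 / 0.3510 = 95.95

95.95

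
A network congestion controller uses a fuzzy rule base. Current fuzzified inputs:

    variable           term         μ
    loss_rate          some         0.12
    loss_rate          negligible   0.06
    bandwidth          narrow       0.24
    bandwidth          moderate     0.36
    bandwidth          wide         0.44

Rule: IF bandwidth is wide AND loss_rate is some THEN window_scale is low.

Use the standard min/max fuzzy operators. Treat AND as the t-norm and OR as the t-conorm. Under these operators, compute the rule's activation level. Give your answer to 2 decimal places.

firing strength: wide=0.44, some=0.12; AND[min(a, b)] → w = 0.12

0.12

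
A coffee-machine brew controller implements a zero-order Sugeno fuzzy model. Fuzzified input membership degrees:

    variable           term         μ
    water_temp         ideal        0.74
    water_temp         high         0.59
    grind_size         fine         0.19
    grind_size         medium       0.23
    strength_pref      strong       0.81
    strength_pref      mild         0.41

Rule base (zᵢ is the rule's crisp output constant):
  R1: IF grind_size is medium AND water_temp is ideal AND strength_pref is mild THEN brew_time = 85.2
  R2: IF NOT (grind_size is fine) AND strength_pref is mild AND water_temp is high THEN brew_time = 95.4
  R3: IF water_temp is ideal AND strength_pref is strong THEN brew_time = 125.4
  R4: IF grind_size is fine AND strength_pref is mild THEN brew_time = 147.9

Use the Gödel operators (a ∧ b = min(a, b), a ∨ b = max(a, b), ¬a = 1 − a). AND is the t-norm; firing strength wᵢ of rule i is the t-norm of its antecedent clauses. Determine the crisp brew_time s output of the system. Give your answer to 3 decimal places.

114.399

R1 (z=85.2): medium=0.23, ideal=0.74, mild=0.41; AND[min(a, b)] → w = 0.23
R2 (z=95.4): ¬fine=1−0.19=0.81, mild=0.41, high=0.59; AND[min(a, b)] → w = 0.41
R3 (z=125.4): ideal=0.74, strong=0.81; AND[min(a, b)] → w = 0.74
R4 (z=147.9): fine=0.19, mild=0.41; AND[min(a, b)] → w = 0.19
Weighted average = (0.23·85.2 + 0.41·95.4 + 0.74·125.4 + 0.19·147.9) / (0.23 + 0.41 + 0.74 + 0.19)
  = 179.6070 / 1.5700 = 114.399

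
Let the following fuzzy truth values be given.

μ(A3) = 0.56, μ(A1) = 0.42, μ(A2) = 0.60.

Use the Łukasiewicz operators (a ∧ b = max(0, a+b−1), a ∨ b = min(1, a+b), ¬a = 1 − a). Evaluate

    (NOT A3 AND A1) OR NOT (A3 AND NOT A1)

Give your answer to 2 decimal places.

NOT A3 = 1 − 0.56 = 0.44
NOT A3 AND A1 = max(0, a+b−1) on (0.44, 0.42) = 0.00
NOT A1 = 1 − 0.42 = 0.58
A3 AND NOT A1 = max(0, a+b−1) on (0.56, 0.58) = 0.14
NOT (A3 AND NOT A1) = 1 − 0.14 = 0.86
(NOT A3 AND A1) OR NOT (A3 AND NOT A1) = min(1, a+b) on (0.00, 0.86) = 0.86

0.86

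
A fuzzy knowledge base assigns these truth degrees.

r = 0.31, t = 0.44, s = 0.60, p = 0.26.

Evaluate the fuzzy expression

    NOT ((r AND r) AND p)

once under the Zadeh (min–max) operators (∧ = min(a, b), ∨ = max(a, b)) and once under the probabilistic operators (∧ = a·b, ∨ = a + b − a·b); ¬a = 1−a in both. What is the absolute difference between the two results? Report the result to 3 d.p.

Under Zadeh (min–max):
  r AND r = min(a, b) on (0.31, 0.31) = 0.31
  (r AND r) AND p = min(a, b) on (0.31, 0.26) = 0.26
  NOT ((r AND r) AND p) = 1 − 0.26 = 0.74
  → value = 0.7400
Under probabilistic:
  r AND r = a·b on (0.3100, 0.3100) = 0.0961
  (r AND r) AND p = a·b on (0.0961, 0.2600) = 0.0250
  NOT ((r AND r) AND p) = 1 − 0.0250 = 0.9750
  → value = 0.9750
|0.7400 − 0.9750| = 0.235

0.235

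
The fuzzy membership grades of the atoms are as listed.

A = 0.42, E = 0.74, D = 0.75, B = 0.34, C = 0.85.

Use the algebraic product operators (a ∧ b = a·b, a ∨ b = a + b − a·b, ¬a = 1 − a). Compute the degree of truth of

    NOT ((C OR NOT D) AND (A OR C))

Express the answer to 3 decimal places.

0.190

NOT D = 1 − 0.7500 = 0.2500
C OR NOT D = a + b − a·b on (0.8500, 0.2500) = 0.8875
A OR C = a + b − a·b on (0.4200, 0.8500) = 0.9130
(C OR NOT D) AND (A OR C) = a·b on (0.8875, 0.9130) = 0.8103
NOT ((C OR NOT D) AND (A OR C)) = 1 − 0.8103 = 0.1897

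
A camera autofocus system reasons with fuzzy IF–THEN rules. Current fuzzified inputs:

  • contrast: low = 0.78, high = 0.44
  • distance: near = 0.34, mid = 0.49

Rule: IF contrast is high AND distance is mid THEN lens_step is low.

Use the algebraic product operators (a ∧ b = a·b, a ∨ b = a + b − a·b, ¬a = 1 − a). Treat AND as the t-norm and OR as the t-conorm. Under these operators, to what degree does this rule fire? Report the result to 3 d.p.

0.216

firing strength: high=0.44, mid=0.49; AND[a·b] → w = 0.2156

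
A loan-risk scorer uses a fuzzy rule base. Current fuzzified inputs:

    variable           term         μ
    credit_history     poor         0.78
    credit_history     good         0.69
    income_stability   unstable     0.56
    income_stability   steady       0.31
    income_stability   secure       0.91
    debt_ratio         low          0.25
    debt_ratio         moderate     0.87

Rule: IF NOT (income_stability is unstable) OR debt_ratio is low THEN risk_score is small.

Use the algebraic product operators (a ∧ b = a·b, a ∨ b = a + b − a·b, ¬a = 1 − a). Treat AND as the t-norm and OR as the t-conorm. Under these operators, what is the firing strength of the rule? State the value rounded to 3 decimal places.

firing strength: ¬unstable=1−0.56=0.44, low=0.25; OR[a + b − a·b] → w = 0.5800

0.580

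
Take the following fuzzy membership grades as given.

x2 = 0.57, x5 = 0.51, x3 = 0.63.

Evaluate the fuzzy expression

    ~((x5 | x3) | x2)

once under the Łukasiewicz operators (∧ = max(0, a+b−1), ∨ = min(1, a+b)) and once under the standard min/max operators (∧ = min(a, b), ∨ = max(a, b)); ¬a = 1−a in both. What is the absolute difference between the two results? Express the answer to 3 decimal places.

Under Łukasiewicz:
  x5 | x3 = min(1, a+b) on (0.51, 0.63) = 1.00
  (x5 | x3) | x2 = min(1, a+b) on (1.00, 0.57) = 1.00
  ~((x5 | x3) | x2) = 1 − 1.00 = 0.00
  → value = 0.0000
Under standard min/max:
  x5 | x3 = max(a, b) on (0.51, 0.63) = 0.63
  (x5 | x3) | x2 = max(a, b) on (0.63, 0.57) = 0.63
  ~((x5 | x3) | x2) = 1 − 0.63 = 0.37
  → value = 0.3700
|0.0000 − 0.3700| = 0.370

0.370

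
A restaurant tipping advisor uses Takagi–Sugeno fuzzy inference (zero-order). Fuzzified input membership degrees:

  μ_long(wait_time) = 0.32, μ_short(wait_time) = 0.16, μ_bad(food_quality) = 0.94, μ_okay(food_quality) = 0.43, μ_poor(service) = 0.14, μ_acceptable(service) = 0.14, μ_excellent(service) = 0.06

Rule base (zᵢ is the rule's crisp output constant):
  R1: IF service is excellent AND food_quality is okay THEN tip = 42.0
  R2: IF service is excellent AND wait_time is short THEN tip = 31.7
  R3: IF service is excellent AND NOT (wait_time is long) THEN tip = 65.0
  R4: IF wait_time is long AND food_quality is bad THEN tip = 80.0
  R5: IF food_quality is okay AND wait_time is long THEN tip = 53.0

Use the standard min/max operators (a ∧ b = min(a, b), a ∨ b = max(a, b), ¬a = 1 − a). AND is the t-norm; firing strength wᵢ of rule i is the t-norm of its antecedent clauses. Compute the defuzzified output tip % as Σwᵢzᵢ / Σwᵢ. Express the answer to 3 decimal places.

R1 (z=42.0): excellent=0.06, okay=0.43; AND[min(a, b)] → w = 0.06
R2 (z=31.7): excellent=0.06, short=0.16; AND[min(a, b)] → w = 0.06
R3 (z=65.0): excellent=0.06, ¬long=1−0.32=0.68; AND[min(a, b)] → w = 0.06
R4 (z=80.0): long=0.32, bad=0.94; AND[min(a, b)] → w = 0.32
R5 (z=53.0): okay=0.43, long=0.32; AND[min(a, b)] → w = 0.32
Weighted average = (0.06·42.0 + 0.06·31.7 + 0.06·65.0 + 0.32·80.0 + 0.32·53.0) / (0.06 + 0.06 + 0.06 + 0.32 + 0.32)
  = 50.8820 / 0.8200 = 62.051

62.051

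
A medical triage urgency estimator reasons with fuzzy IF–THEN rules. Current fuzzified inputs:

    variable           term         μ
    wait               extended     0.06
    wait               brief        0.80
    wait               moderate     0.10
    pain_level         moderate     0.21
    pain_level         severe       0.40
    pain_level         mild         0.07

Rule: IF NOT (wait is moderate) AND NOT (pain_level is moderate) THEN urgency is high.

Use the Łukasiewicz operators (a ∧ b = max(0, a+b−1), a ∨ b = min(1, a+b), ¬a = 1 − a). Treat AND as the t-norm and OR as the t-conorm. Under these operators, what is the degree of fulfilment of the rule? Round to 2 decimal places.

firing strength: ¬moderate=1−0.10=0.90, ¬moderate=1−0.21=0.79; AND[max(0, a+b−1)] → w = 0.69

0.69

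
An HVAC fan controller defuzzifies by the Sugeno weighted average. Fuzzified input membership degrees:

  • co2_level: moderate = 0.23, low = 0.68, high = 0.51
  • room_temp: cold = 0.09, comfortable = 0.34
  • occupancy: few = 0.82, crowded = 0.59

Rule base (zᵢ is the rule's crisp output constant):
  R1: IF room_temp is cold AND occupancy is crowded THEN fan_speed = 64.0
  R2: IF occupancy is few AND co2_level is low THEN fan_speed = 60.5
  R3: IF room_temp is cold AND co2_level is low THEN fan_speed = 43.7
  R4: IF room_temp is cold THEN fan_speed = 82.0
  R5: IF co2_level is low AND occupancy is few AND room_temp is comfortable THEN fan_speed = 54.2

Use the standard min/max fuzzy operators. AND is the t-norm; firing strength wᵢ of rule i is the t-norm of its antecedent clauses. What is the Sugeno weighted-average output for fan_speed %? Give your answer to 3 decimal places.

R1 (z=64.0): cold=0.09, crowded=0.59; AND[min(a, b)] → w = 0.09
R2 (z=60.5): few=0.82, low=0.68; AND[min(a, b)] → w = 0.68
R3 (z=43.7): cold=0.09, low=0.68; AND[min(a, b)] → w = 0.09
R4 (z=82.0): cold=0.09 → w = 0.09
R5 (z=54.2): low=0.68, few=0.82, comfortable=0.34; AND[min(a, b)] → w = 0.34
Weighted average = (0.09·64.0 + 0.68·60.5 + 0.09·43.7 + 0.09·82.0 + 0.34·54.2) / (0.09 + 0.68 + 0.09 + 0.09 + 0.34)
  = 76.6410 / 1.2900 = 59.412

59.412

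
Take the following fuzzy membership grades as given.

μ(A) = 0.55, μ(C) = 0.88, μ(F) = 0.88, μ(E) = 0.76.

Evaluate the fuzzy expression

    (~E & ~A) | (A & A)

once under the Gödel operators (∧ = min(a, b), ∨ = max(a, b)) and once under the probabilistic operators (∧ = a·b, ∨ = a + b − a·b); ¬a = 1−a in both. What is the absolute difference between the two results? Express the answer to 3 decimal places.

0.172

Under Gödel:
  ~E = 1 − 0.76 = 0.24
  ~A = 1 − 0.55 = 0.45
  ~E & ~A = min(a, b) on (0.24, 0.45) = 0.24
  A & A = min(a, b) on (0.55, 0.55) = 0.55
  (~E & ~A) | (A & A) = max(a, b) on (0.24, 0.55) = 0.55
  → value = 0.5500
Under probabilistic:
  ~E = 1 − 0.7600 = 0.2400
  ~A = 1 − 0.5500 = 0.4500
  ~E & ~A = a·b on (0.2400, 0.4500) = 0.1080
  A & A = a·b on (0.5500, 0.5500) = 0.3025
  (~E & ~A) | (A & A) = a + b − a·b on (0.1080, 0.3025) = 0.3778
  → value = 0.3778
|0.5500 − 0.3778| = 0.172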